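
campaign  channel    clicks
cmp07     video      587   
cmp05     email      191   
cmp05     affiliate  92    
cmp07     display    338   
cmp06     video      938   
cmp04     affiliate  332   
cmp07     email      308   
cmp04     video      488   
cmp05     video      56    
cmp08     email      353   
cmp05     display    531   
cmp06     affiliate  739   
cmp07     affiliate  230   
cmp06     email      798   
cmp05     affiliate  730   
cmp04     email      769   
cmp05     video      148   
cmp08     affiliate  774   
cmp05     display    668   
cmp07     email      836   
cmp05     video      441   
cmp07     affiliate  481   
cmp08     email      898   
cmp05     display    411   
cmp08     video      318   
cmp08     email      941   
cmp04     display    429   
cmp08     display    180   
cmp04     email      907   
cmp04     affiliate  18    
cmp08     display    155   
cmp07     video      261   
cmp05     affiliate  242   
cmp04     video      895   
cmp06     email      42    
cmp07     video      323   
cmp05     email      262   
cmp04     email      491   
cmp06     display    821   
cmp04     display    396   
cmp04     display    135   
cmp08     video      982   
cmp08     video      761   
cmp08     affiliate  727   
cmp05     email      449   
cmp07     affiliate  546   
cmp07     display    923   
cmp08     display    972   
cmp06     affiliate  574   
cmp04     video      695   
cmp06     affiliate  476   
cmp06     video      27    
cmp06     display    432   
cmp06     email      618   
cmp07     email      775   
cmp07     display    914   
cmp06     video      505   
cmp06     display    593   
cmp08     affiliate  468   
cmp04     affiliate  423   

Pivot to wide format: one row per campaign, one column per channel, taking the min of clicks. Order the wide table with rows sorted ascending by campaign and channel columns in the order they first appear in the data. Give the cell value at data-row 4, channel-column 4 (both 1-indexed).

With rows sorted ascending by campaign, row 4 is campaign=cmp07. channel columns in first-appearance order: video, email, affiliate, display; column 4 is display.
Long rows with campaign=cmp07, channel=display: min(338, 923, 914) = 338.

338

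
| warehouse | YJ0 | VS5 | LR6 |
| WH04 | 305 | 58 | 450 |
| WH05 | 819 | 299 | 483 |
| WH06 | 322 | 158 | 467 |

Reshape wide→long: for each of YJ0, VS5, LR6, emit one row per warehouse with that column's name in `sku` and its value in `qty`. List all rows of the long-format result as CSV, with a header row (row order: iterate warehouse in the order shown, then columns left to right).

warehouse,sku,qty
WH04,YJ0,305
WH04,VS5,58
WH04,LR6,450
WH05,YJ0,819
WH05,VS5,299
WH05,LR6,483
WH06,YJ0,322
WH06,VS5,158
WH06,LR6,467

Each (warehouse, column) pair becomes one row: 3 × 3 = 9 rows.
For example, (WH04, YJ0) → qty=305.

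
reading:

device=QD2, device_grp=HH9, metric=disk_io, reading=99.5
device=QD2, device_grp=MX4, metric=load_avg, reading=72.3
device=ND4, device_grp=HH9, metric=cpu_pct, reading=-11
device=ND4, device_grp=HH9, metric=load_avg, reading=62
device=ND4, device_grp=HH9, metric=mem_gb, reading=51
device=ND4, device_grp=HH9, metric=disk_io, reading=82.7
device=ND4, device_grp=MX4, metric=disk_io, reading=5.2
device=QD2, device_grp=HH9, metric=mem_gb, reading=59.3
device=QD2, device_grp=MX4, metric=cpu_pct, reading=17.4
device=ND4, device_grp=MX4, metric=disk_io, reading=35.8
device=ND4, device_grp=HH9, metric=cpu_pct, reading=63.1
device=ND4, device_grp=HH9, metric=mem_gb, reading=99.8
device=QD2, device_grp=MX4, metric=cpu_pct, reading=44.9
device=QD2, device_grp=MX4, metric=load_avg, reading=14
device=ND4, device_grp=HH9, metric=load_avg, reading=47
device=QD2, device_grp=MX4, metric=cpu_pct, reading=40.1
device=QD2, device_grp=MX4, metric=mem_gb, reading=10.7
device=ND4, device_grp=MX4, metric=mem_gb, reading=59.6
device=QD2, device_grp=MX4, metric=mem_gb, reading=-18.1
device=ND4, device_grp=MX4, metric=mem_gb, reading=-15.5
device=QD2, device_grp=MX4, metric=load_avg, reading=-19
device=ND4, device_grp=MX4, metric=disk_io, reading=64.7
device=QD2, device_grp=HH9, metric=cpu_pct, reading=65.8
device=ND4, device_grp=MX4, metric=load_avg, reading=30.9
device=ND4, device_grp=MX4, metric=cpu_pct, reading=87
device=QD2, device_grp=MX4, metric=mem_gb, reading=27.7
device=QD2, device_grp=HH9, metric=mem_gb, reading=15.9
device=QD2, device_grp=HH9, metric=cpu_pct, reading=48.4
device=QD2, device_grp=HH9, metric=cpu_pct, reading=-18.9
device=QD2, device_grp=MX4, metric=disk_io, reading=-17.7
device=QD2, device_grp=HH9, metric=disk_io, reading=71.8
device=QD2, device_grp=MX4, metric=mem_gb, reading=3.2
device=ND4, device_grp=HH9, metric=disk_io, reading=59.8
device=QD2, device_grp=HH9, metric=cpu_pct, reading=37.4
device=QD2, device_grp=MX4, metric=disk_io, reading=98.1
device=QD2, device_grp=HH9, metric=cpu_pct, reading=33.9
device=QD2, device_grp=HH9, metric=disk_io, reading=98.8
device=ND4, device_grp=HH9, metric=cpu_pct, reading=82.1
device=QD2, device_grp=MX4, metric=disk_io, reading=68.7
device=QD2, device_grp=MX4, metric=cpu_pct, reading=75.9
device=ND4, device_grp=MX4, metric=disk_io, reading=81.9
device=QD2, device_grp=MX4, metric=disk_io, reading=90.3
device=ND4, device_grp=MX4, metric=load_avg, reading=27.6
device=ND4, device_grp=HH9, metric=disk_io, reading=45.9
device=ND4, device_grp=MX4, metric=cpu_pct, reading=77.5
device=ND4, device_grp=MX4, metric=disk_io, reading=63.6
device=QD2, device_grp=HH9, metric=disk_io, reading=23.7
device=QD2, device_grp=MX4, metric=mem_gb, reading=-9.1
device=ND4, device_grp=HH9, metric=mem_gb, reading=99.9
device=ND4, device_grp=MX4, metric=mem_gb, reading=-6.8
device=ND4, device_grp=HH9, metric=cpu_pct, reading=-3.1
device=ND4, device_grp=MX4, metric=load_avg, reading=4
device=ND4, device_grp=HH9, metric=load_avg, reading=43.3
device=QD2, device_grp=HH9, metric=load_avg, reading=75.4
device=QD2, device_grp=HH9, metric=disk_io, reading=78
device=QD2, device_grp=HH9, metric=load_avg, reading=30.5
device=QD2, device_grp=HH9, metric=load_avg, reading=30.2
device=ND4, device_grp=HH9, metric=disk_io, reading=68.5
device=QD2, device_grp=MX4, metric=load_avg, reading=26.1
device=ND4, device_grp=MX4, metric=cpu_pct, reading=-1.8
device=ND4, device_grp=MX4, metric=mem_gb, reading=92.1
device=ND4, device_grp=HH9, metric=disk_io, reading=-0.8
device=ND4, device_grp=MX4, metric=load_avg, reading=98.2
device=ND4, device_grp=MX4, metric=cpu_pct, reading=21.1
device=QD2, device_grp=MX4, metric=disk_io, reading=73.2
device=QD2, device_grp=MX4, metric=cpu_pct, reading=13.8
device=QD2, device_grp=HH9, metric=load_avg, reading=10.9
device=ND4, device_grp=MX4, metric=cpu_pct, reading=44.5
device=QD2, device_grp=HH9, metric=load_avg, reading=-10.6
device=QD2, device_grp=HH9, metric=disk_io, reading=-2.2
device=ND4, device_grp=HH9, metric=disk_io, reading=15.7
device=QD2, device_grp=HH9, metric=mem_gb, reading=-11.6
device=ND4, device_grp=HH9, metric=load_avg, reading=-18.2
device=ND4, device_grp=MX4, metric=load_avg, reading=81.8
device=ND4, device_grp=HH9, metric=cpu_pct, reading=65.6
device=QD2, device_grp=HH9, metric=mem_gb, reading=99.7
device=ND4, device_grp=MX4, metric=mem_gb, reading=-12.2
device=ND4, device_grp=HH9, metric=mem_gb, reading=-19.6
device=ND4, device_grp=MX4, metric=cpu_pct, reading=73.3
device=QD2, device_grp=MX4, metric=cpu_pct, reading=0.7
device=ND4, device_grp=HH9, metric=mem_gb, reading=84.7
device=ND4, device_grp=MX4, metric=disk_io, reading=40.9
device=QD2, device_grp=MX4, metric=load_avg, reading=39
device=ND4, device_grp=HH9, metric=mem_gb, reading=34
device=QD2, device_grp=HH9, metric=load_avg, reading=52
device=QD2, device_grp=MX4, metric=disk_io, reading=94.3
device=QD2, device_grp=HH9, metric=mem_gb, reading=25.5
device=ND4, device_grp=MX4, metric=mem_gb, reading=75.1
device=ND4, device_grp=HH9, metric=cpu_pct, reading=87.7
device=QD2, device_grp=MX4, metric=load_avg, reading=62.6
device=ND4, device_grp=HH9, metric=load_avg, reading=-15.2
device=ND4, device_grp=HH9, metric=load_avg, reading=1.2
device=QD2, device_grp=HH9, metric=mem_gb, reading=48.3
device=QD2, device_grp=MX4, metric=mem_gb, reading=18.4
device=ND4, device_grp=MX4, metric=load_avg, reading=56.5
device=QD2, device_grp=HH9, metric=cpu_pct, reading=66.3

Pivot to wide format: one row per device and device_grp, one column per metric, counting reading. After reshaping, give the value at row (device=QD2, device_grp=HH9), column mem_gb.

Rows with device=QD2, device_grp=HH9 and metric=mem_gb: reading values are 59.3, 15.9, -11.6, 99.7, 25.5, 48.3.
6 rows match — count = 6.

6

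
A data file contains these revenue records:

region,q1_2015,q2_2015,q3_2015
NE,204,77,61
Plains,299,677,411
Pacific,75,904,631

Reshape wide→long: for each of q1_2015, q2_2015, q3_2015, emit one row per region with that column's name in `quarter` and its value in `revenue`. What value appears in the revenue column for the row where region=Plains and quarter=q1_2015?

Unpivoting turns each (region, wide-column) pair into one long row.
The wide cell at row Plains, column q1_2015 holds 299, so the long row (Plains, q1_2015) has revenue=299.

299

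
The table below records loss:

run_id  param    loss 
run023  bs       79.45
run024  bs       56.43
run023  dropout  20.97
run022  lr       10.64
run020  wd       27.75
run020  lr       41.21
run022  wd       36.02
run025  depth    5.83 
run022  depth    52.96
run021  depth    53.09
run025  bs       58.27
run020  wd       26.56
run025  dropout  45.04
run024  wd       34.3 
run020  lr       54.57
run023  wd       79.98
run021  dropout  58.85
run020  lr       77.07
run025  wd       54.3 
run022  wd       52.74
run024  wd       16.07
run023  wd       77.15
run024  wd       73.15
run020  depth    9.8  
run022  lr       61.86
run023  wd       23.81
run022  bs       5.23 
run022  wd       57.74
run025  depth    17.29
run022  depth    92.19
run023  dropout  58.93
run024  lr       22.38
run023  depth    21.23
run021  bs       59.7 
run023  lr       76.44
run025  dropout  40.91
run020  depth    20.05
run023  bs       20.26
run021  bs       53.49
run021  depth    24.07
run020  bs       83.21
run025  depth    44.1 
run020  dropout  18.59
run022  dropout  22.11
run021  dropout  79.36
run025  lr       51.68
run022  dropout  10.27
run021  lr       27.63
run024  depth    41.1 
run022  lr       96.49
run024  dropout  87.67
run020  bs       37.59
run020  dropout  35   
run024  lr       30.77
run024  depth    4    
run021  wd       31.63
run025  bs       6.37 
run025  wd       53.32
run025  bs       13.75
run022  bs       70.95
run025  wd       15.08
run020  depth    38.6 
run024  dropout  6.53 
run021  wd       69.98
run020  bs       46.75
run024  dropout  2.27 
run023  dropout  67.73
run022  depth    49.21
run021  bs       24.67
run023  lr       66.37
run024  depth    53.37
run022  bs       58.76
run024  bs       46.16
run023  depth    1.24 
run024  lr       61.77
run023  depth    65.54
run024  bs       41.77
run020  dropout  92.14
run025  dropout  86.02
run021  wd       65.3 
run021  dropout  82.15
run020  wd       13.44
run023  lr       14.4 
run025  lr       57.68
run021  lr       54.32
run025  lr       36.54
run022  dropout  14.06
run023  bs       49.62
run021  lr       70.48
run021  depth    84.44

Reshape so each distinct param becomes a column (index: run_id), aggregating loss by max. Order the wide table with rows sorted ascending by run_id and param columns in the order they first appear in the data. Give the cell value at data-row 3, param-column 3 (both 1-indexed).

With rows sorted ascending by run_id, row 3 is run_id=run022. param columns in first-appearance order: bs, dropout, lr, wd, depth; column 3 is lr.
Long rows with run_id=run022, param=lr: max(10.64, 61.86, 96.49) = 96.49.

96.49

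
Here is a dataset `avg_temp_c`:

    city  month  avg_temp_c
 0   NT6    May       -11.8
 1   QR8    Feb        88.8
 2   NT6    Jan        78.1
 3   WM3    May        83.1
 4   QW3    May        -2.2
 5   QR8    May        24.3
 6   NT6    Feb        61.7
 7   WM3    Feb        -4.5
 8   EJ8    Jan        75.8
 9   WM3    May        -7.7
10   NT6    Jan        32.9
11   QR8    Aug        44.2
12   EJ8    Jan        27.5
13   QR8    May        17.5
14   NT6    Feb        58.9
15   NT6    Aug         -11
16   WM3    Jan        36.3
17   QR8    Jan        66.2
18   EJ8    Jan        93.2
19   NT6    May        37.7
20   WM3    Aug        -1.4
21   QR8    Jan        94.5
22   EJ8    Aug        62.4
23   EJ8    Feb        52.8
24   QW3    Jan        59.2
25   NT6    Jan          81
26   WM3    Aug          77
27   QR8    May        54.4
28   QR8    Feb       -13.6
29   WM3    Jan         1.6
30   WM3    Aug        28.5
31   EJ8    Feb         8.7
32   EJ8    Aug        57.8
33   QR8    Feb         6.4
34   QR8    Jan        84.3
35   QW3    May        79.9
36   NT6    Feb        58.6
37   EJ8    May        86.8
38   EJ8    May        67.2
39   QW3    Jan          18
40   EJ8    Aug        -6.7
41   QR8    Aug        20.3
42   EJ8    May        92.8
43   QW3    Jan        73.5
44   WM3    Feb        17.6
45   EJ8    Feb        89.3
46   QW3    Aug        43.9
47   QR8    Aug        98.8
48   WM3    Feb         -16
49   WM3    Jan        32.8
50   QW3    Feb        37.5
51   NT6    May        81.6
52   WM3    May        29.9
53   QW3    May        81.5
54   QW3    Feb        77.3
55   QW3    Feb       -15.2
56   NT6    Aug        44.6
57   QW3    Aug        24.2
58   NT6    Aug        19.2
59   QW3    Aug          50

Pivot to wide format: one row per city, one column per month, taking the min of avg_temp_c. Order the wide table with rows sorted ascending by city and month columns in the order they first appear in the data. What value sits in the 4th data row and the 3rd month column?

With rows sorted ascending by city, row 4 is city=QW3. month columns in first-appearance order: May, Feb, Jan, Aug; column 3 is Jan.
Long rows with city=QW3, month=Jan: min(59.2, 18, 73.5) = 18.

18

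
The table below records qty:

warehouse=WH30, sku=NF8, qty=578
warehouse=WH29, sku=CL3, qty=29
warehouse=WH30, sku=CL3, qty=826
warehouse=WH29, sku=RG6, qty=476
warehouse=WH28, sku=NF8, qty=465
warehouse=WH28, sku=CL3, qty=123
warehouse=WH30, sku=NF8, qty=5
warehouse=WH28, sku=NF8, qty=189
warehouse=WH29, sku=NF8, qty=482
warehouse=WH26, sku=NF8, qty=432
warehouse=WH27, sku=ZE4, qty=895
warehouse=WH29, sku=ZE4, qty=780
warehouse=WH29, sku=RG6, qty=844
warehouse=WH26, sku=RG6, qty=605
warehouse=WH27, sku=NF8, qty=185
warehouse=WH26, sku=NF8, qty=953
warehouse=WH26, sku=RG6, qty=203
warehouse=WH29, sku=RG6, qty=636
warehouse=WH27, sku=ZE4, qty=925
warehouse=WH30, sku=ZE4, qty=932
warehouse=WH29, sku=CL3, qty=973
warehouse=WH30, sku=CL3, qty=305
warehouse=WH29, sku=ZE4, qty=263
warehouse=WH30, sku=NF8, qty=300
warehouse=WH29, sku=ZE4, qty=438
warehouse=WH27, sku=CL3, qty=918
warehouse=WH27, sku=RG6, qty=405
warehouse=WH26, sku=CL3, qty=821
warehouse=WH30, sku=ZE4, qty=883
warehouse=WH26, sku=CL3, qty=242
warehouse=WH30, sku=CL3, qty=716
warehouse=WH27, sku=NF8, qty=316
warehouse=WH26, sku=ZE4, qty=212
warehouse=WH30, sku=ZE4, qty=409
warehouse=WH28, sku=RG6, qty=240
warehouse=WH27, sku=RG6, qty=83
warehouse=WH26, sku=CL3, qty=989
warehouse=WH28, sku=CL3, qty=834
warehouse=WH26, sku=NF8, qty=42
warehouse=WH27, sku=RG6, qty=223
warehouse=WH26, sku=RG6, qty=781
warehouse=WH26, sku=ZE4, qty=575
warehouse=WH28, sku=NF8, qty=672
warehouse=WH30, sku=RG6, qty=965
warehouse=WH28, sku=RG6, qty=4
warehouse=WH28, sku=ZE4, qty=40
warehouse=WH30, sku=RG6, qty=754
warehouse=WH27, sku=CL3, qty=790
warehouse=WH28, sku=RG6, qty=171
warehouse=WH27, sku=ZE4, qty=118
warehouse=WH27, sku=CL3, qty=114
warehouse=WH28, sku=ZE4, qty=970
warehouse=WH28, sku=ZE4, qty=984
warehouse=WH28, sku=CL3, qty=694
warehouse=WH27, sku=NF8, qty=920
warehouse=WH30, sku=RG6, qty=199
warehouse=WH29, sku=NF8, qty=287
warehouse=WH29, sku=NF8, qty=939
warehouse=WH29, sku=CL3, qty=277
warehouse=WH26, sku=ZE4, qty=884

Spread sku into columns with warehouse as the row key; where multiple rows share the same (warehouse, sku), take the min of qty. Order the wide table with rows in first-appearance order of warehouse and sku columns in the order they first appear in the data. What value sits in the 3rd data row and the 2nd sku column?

With rows in first-appearance order of warehouse, row 3 is warehouse=WH28. sku columns in first-appearance order: NF8, CL3, RG6, ZE4; column 2 is CL3.
Long rows with warehouse=WH28, sku=CL3: min(123, 834, 694) = 123.

123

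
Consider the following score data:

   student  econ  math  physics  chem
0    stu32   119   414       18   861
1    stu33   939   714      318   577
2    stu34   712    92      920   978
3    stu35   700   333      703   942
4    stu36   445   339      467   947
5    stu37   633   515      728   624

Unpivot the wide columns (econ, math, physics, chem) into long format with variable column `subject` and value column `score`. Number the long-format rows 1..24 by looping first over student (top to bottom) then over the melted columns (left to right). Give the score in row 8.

577

24 rows total (6 × 4). Row 8: index ⌊(8-1)/4⌋ = 1 into student → stu33; (8-1) mod 4 = 3 into the melted columns → chem.
So row 8 is (stu33, chem, 577); score = 577.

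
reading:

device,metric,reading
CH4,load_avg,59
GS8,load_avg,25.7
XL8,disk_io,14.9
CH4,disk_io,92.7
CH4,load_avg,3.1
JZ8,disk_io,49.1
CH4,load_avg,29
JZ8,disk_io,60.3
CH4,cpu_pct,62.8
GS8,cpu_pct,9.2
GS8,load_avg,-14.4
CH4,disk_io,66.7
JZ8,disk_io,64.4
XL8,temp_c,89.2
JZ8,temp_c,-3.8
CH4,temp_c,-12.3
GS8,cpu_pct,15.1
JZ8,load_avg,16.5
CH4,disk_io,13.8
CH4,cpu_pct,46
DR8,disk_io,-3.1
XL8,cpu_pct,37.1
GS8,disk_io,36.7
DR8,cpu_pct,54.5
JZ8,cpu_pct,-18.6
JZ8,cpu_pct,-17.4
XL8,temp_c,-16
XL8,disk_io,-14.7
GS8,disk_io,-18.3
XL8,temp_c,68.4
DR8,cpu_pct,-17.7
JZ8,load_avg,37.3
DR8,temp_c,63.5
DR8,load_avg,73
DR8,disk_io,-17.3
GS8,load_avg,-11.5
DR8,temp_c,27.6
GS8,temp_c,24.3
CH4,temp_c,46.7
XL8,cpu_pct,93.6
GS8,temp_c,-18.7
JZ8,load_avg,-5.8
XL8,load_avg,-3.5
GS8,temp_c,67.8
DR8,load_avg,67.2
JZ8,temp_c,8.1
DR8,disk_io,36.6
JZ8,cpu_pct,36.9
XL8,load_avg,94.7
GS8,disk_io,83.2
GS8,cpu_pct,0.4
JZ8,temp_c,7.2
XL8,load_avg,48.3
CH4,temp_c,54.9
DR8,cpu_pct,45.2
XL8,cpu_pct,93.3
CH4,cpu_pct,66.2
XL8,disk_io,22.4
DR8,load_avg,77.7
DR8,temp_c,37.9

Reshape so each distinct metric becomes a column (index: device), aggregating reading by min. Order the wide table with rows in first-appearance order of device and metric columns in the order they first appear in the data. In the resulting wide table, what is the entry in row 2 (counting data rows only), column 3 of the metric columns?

With rows in first-appearance order of device, row 2 is device=GS8. metric columns in first-appearance order: load_avg, disk_io, cpu_pct, temp_c; column 3 is cpu_pct.
Long rows with device=GS8, metric=cpu_pct: min(9.2, 15.1, 0.4) = 0.4.

0.4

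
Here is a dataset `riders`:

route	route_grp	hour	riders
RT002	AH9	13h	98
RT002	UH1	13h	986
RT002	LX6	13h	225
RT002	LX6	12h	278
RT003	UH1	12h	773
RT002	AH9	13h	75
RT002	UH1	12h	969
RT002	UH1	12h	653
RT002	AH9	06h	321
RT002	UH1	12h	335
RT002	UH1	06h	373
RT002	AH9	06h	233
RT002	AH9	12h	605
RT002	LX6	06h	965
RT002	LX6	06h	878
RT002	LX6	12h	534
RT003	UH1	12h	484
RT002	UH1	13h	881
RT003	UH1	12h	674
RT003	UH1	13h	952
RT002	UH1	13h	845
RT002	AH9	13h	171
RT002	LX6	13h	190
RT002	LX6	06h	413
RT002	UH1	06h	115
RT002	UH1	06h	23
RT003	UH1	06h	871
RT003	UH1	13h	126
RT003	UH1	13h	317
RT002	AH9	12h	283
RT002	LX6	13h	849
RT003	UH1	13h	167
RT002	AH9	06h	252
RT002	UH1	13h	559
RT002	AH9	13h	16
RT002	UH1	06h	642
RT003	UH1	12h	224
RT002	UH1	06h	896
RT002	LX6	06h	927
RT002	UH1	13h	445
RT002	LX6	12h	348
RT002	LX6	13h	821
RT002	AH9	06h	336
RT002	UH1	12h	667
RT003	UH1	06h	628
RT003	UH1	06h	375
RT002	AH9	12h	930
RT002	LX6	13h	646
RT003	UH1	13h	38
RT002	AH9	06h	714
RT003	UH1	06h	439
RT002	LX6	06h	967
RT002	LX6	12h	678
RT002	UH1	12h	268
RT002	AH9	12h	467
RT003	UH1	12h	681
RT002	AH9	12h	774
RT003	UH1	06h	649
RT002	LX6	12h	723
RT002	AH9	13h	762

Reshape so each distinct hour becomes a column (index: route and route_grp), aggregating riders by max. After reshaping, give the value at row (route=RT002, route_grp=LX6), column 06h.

Rows with route=RT002, route_grp=LX6 and hour=06h: riders values are 965, 878, 413, 927, 967.
max(965, 878, 413, 927, 967) = 967.

967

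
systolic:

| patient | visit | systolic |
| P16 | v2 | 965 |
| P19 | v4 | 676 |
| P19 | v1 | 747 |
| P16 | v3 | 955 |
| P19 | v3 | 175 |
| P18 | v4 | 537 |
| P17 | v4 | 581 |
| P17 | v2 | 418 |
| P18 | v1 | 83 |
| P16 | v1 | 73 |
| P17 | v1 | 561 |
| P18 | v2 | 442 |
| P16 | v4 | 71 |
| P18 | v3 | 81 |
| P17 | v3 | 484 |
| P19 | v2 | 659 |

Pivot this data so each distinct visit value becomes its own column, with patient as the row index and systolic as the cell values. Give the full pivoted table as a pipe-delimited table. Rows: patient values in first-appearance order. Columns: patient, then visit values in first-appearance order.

| patient | v2 | v4 | v1 | v3 |
| P16 | 965 | 71 | 73 | 955 |
| P19 | 659 | 676 | 747 | 175 |
| P18 | 442 | 537 | 83 | 81 |
| P17 | 418 | 581 | 561 | 484 |

Columns: patient plus the 4 distinct visit values (v2, v4, v1, v3).
For example, row P16 column v2 takes systolic=965 from the long row (P16, v2).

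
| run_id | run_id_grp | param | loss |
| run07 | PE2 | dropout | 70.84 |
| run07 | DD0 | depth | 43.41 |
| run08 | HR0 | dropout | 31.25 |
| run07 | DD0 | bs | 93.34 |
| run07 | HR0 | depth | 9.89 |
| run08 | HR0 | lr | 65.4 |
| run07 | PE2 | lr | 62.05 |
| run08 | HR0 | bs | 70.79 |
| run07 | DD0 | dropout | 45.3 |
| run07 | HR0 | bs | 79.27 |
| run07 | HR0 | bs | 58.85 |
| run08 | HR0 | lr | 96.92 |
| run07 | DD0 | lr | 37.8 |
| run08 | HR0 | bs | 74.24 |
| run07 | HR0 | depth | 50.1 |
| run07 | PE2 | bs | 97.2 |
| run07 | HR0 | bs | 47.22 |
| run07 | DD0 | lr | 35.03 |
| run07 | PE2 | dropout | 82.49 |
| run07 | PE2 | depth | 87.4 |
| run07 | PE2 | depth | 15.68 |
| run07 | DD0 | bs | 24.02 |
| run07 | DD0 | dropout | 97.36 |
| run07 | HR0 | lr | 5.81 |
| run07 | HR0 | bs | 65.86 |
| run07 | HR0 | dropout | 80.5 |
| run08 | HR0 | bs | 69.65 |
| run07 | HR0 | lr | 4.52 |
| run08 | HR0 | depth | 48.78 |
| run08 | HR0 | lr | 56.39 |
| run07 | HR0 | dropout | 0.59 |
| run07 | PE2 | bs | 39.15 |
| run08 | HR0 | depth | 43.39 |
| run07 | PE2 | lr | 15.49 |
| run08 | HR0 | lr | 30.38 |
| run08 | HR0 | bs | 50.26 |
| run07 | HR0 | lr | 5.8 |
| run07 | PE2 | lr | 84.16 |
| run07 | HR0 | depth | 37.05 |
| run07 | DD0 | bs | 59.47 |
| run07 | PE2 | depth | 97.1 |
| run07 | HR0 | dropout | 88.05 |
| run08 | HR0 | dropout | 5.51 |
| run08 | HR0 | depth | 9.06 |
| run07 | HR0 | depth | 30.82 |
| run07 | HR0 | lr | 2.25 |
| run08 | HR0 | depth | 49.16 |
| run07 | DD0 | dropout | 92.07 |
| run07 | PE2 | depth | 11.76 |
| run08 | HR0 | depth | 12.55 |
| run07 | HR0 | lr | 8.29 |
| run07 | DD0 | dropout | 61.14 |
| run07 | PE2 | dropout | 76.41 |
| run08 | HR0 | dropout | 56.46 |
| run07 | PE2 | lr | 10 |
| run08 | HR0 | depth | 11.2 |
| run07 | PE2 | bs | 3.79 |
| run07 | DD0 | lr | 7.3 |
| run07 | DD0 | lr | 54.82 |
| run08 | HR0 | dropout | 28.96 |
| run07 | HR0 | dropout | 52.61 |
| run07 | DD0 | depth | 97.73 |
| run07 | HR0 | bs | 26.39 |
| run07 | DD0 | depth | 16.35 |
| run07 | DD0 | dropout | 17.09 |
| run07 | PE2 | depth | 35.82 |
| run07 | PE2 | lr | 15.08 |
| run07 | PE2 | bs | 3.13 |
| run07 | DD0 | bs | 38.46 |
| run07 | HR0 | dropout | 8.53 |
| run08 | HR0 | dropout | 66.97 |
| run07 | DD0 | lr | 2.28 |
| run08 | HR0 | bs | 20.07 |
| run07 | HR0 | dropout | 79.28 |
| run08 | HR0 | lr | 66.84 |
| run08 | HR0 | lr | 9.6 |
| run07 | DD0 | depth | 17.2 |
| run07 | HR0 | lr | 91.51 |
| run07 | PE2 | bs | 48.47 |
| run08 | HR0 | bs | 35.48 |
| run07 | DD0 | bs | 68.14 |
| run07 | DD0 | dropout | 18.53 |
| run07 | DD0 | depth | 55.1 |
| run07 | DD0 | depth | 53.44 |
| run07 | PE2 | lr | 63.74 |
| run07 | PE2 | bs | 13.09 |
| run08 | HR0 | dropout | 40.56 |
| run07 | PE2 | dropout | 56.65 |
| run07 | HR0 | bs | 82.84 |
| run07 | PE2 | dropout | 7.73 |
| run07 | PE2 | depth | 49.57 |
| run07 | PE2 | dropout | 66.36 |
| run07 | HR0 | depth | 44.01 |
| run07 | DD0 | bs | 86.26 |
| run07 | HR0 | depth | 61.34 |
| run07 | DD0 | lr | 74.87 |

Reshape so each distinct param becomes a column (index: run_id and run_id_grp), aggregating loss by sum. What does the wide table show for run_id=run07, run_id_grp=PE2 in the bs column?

Rows with run_id=run07, run_id_grp=PE2 and param=bs: loss values are 97.2, 39.15, 3.79, 3.13, 48.47, 13.09.
97.2 + 39.15 + 3.79 + 3.13 + 48.47 + 13.09 = 204.83.

204.83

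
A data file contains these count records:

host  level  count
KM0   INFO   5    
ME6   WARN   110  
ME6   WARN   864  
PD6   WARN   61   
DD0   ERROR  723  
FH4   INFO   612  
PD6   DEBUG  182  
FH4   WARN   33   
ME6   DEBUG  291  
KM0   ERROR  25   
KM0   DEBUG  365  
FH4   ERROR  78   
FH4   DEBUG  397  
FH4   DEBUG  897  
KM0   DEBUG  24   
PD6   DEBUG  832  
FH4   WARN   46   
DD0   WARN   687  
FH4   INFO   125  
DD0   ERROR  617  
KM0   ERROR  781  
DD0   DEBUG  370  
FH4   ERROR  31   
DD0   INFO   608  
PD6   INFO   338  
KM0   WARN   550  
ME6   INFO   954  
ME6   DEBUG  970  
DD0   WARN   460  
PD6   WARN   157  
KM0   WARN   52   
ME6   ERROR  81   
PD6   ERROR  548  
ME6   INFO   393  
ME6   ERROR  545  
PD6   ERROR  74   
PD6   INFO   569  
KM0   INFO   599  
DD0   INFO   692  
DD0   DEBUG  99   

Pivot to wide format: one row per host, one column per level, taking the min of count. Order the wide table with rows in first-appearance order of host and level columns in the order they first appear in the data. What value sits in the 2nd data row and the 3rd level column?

81

With rows in first-appearance order of host, row 2 is host=ME6. level columns in first-appearance order: INFO, WARN, ERROR, DEBUG; column 3 is ERROR.
Long rows with host=ME6, level=ERROR: min(81, 545) = 81.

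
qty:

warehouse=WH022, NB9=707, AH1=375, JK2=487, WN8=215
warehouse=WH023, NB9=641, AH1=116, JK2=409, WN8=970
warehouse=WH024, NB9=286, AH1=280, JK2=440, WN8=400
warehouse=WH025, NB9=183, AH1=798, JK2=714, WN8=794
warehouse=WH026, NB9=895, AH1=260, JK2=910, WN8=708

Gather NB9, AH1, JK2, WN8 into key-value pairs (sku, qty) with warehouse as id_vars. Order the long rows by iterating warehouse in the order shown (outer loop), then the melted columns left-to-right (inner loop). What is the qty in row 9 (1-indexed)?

286

20 rows total (5 × 4). Row 9: index ⌊(9-1)/4⌋ = 2 into warehouse → WH024; (9-1) mod 4 = 0 into the melted columns → NB9.
So row 9 is (WH024, NB9, 286); qty = 286.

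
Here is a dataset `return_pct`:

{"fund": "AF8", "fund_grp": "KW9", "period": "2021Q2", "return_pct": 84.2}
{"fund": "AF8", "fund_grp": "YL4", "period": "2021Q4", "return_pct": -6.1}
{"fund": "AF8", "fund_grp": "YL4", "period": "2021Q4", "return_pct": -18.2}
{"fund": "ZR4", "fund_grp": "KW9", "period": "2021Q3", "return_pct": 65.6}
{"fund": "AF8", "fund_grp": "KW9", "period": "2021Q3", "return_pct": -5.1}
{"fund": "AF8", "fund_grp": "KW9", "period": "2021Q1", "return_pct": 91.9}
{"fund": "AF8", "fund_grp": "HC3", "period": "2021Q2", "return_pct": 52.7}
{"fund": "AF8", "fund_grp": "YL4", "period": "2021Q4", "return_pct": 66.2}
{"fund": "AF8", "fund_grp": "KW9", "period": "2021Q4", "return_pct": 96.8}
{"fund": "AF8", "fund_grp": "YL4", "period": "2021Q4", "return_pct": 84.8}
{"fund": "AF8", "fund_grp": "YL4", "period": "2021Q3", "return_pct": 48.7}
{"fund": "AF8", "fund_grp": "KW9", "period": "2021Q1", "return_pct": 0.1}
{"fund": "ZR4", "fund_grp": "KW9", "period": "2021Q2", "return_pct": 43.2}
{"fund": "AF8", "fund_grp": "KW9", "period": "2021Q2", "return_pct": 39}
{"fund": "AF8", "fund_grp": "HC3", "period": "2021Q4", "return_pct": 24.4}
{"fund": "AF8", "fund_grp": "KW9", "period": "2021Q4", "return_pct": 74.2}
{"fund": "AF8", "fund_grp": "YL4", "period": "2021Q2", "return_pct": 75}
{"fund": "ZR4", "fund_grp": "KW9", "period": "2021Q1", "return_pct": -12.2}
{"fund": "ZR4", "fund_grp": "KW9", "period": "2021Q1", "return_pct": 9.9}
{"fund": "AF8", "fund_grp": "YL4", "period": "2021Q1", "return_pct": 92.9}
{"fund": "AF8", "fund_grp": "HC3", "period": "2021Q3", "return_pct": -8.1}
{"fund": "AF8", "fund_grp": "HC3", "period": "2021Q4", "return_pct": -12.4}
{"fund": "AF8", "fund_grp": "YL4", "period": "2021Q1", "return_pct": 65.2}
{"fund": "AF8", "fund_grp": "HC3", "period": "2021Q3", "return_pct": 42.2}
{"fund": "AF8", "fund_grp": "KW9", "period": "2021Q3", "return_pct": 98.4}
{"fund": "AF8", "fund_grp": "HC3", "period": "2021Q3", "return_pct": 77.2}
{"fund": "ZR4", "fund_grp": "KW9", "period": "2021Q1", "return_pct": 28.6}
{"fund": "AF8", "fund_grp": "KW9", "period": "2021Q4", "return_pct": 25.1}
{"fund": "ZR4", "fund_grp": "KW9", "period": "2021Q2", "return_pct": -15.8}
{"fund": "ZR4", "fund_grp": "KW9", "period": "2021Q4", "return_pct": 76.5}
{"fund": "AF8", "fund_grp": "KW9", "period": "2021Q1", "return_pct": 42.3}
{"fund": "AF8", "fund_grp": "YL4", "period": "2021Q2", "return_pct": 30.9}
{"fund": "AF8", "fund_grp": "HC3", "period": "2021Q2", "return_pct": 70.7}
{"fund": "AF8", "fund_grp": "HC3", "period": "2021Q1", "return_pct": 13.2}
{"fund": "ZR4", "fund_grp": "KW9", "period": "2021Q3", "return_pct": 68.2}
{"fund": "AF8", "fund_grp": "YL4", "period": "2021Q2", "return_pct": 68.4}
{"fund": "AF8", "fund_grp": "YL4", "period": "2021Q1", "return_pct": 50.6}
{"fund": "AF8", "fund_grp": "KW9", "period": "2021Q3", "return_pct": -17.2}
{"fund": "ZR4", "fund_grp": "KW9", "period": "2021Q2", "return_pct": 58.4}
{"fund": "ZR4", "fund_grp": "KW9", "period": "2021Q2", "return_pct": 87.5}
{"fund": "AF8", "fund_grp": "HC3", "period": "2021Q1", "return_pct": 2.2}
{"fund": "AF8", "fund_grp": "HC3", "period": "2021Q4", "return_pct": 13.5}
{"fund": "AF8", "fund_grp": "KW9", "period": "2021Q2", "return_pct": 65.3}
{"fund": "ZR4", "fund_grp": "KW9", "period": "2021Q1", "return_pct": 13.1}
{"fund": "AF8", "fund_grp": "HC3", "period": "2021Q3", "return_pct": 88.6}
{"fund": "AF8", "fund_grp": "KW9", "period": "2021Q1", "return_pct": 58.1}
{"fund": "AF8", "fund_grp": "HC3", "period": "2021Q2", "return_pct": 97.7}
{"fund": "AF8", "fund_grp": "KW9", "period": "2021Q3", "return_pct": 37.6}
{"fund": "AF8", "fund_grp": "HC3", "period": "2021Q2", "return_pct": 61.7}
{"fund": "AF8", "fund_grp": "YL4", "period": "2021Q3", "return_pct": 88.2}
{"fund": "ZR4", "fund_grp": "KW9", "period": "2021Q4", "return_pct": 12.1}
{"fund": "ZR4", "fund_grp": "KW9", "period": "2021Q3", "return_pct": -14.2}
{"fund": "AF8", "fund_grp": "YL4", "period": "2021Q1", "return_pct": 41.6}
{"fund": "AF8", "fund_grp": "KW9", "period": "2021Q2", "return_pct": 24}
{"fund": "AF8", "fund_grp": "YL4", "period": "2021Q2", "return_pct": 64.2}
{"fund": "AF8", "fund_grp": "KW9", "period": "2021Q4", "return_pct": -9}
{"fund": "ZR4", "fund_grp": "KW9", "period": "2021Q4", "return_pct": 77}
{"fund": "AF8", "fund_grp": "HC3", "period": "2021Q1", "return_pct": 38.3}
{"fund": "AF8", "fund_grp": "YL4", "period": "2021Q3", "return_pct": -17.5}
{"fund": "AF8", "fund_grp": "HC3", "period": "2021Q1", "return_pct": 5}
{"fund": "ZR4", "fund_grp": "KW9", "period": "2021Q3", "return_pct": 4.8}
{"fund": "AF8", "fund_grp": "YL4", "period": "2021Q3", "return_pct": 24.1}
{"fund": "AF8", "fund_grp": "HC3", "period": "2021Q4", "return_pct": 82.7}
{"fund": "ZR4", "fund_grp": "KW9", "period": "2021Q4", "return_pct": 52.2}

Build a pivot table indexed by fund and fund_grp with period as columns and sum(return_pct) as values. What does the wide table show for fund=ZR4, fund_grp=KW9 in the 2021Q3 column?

124.4

Rows with fund=ZR4, fund_grp=KW9 and period=2021Q3: return_pct values are 65.6, 68.2, -14.2, 4.8.
65.6 + 68.2 + -14.2 + 4.8 = 124.4.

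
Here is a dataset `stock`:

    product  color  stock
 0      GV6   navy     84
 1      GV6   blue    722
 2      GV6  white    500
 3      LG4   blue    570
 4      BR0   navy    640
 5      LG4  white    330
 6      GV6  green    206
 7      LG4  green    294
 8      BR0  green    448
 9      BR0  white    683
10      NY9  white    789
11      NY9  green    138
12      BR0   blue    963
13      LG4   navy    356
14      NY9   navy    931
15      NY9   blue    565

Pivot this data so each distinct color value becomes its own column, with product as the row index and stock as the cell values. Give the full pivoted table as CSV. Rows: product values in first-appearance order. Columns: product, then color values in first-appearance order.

Columns: product plus the 4 distinct color values (navy, blue, white, green).
For example, row GV6 column navy takes stock=84 from the long row (GV6, navy).

product,navy,blue,white,green
GV6,84,722,500,206
LG4,356,570,330,294
BR0,640,963,683,448
NY9,931,565,789,138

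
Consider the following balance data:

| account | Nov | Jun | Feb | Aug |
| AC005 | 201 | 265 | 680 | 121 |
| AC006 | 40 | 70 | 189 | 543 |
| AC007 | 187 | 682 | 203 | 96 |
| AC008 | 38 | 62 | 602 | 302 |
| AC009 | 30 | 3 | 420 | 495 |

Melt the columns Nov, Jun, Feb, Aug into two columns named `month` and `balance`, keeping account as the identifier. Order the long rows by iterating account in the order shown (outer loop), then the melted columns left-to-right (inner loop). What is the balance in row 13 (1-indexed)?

38

20 rows total (5 × 4). Row 13: index ⌊(13-1)/4⌋ = 3 into account → AC008; (13-1) mod 4 = 0 into the melted columns → Nov.
So row 13 is (AC008, Nov, 38); balance = 38.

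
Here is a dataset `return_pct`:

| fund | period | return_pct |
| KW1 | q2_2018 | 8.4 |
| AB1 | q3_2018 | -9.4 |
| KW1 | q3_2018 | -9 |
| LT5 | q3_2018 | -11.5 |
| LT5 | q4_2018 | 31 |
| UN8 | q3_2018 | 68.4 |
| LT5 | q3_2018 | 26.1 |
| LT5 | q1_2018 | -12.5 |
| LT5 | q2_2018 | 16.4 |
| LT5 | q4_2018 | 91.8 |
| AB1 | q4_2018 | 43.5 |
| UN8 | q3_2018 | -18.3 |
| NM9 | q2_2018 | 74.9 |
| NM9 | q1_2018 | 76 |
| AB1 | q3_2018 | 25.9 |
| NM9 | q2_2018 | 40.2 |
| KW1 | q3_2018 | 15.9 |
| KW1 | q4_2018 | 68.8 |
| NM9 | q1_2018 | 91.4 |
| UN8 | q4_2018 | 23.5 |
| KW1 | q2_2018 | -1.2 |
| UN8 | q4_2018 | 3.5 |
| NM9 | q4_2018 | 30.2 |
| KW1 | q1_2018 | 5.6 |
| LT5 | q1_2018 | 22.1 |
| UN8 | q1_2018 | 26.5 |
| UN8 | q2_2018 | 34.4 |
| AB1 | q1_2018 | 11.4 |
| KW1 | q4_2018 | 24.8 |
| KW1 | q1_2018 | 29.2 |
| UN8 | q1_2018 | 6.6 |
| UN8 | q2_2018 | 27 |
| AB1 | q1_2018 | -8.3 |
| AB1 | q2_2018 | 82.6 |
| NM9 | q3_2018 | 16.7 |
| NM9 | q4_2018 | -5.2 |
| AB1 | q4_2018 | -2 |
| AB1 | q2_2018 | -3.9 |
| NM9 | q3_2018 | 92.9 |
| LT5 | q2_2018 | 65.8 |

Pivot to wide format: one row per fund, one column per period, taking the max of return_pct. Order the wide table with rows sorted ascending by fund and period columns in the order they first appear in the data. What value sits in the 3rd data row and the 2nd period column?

With rows sorted ascending by fund, row 3 is fund=LT5. period columns in first-appearance order: q2_2018, q3_2018, q4_2018, q1_2018; column 2 is q3_2018.
Long rows with fund=LT5, period=q3_2018: max(-11.5, 26.1) = 26.1.

26.1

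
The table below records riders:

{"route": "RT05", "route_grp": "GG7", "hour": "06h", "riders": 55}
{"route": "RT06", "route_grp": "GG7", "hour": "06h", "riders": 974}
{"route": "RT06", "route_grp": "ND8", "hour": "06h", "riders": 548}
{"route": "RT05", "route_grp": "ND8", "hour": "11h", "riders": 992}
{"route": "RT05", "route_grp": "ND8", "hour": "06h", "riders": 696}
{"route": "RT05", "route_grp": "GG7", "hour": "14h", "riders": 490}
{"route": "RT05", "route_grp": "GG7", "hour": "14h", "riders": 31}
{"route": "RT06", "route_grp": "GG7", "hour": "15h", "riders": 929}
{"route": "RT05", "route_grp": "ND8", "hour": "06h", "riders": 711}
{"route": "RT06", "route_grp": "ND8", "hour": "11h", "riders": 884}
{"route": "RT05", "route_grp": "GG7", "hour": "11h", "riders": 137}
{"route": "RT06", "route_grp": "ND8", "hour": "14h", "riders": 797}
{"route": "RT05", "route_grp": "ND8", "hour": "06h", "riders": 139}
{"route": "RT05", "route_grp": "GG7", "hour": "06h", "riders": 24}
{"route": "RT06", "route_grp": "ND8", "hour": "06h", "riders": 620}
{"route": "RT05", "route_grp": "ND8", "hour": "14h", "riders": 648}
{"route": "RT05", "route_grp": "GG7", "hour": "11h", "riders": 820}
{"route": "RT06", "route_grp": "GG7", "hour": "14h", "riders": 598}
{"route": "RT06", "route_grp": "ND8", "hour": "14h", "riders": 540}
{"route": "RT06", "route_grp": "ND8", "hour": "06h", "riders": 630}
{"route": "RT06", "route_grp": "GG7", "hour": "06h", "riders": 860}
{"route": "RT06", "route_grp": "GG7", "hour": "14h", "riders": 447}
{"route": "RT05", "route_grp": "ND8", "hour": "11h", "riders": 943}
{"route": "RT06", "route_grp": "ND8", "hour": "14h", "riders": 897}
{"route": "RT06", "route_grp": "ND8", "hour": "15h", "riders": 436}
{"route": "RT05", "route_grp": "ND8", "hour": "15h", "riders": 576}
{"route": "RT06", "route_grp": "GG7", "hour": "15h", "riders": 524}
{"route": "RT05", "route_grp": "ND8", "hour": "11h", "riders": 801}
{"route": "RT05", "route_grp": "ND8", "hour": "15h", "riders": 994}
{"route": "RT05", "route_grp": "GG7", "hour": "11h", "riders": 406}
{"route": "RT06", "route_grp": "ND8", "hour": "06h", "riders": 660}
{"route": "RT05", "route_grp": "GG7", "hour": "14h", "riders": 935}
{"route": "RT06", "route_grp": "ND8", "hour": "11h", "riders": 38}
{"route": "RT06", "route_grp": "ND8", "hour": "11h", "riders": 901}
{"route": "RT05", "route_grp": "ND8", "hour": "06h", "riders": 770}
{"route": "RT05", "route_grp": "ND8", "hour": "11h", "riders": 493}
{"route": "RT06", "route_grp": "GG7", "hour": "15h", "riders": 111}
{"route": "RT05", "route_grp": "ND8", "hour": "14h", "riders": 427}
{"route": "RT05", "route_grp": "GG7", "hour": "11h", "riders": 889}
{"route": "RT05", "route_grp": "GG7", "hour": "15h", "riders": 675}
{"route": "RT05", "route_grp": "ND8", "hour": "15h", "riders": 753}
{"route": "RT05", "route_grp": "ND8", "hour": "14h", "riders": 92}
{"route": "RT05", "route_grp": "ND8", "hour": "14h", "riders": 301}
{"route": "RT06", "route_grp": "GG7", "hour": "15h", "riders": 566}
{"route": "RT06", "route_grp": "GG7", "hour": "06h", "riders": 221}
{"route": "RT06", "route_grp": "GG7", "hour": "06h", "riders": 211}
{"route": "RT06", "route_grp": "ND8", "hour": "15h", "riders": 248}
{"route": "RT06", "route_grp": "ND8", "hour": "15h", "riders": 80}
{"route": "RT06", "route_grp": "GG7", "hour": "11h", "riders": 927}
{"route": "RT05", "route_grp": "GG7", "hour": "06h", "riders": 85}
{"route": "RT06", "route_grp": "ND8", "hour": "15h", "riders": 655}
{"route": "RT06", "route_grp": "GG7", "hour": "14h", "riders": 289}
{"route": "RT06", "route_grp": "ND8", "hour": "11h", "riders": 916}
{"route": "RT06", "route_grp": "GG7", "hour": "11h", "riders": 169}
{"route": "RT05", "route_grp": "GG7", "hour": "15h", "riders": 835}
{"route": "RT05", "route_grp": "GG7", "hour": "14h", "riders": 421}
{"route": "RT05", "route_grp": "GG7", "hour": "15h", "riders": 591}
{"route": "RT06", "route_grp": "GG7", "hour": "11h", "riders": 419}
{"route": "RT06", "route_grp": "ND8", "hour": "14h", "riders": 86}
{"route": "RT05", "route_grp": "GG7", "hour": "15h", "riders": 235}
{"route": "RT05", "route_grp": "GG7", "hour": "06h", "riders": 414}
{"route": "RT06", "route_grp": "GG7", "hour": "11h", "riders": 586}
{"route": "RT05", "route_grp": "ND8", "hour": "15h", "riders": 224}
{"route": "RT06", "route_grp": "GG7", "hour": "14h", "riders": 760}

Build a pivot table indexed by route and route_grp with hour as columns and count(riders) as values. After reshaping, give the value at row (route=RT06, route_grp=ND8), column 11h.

Rows with route=RT06, route_grp=ND8 and hour=11h: riders values are 884, 38, 901, 916.
4 rows match — count = 4.

4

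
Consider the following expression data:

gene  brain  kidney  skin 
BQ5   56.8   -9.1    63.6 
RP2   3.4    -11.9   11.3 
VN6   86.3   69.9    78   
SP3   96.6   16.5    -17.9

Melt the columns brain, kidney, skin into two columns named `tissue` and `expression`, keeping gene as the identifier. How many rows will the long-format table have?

12

4 gene values × 3 melted columns = 12 rows.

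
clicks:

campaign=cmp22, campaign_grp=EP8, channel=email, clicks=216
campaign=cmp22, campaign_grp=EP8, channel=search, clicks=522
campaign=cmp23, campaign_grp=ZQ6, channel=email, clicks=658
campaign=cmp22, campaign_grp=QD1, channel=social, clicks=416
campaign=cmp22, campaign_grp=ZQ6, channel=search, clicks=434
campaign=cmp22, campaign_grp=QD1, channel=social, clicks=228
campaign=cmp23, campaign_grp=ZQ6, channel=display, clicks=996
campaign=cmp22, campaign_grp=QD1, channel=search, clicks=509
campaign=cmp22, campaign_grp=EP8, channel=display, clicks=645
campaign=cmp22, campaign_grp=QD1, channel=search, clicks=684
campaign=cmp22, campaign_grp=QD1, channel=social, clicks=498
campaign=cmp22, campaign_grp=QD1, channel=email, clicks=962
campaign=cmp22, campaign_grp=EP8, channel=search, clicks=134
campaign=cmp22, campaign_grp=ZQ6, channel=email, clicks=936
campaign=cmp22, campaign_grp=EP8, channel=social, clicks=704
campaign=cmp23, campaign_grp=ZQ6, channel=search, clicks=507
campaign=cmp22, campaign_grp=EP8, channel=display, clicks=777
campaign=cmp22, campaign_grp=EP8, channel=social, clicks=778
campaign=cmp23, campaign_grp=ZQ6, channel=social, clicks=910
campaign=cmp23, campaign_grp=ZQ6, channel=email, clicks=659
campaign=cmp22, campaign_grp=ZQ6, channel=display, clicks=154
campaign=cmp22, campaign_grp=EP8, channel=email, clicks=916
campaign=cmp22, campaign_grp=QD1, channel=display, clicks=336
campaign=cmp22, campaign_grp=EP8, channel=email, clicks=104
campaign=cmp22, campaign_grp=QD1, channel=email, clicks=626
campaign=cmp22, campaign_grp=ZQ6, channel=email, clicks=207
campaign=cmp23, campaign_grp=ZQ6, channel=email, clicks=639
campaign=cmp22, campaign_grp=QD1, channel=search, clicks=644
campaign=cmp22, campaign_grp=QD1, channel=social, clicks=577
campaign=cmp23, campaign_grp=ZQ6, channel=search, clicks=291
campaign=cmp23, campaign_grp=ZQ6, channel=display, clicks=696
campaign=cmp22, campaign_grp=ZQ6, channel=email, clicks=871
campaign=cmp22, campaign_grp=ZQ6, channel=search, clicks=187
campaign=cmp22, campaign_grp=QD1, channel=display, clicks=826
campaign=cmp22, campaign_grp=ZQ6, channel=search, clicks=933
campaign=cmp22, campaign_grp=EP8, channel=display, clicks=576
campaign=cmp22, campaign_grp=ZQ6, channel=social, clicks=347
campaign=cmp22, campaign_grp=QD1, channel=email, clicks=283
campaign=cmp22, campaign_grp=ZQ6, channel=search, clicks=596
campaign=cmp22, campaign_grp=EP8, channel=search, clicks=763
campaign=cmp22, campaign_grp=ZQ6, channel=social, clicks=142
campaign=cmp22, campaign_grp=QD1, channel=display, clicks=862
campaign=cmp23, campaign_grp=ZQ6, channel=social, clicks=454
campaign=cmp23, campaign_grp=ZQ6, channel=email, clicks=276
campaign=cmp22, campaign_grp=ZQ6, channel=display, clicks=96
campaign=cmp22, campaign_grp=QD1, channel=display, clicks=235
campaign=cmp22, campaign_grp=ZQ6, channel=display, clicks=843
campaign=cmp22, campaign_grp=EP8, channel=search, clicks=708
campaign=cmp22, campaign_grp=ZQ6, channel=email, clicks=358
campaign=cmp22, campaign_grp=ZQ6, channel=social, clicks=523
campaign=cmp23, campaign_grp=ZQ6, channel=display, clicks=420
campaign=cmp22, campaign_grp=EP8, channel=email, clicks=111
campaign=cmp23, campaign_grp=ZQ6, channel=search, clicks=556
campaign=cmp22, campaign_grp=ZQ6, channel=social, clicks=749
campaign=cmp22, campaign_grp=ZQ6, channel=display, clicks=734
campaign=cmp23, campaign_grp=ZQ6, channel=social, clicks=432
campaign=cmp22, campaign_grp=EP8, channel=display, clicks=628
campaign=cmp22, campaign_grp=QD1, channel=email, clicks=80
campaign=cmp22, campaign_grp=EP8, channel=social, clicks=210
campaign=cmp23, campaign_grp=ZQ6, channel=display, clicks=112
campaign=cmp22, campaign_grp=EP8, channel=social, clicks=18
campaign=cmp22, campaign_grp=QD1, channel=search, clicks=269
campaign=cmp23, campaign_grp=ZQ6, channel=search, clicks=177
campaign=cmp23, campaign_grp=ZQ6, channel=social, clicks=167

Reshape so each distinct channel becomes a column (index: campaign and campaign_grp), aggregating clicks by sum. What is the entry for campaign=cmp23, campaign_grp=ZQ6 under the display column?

Rows with campaign=cmp23, campaign_grp=ZQ6 and channel=display: clicks values are 996, 696, 420, 112.
996 + 696 + 420 + 112 = 2224.

2224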